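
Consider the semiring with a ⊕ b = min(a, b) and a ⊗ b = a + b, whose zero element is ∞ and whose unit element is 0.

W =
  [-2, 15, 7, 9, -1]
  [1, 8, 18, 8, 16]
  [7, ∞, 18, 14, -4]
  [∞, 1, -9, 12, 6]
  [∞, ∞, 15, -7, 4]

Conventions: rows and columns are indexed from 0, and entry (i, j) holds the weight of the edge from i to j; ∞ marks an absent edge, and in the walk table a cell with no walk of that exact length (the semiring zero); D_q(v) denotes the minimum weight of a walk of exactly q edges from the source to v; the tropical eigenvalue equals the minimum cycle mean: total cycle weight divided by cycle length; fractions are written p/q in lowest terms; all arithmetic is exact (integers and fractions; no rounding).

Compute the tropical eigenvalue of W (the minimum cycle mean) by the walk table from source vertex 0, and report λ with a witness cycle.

q=0: [0, ∞, ∞, ∞, ∞]
q=1: [-2, 15, 7, 9, -1]
q=2: [-4, 10, 0, -8, -3]
q=3: [-6, -7, -17, -10, -5]
q=4: [-10, -9, -19, -12, -21]
q=5: [-12, -11, -21, -28, -23]
Optimal cycle mean attained by: cycle 2->4->3->2, total (-4) + (-7) + (-9), length 3.
Answer: λ = -20/3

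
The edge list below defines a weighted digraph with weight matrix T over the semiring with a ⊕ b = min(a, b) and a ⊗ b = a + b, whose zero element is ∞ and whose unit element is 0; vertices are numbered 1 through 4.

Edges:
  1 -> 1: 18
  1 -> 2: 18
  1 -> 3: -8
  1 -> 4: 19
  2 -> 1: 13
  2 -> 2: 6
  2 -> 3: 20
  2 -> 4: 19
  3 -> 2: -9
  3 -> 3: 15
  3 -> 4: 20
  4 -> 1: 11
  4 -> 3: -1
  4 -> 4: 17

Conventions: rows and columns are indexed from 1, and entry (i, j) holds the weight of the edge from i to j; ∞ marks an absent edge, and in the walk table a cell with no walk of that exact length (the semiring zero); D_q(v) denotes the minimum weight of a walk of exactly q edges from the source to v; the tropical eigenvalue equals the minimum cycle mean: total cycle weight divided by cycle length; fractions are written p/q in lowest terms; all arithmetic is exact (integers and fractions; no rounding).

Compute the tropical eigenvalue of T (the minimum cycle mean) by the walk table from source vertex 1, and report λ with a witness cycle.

q=0: [0, ∞, ∞, ∞]
q=1: [18, 18, -8, 19]
q=2: [30, -17, 7, 12]
q=3: [-4, -11, 3, 2]
q=4: [2, -6, -12, 8]
Optimal cycle mean attained by: cycle 1->3->2->1, total (-8) + (-9) + 13, length 3.
Answer: λ = -4/3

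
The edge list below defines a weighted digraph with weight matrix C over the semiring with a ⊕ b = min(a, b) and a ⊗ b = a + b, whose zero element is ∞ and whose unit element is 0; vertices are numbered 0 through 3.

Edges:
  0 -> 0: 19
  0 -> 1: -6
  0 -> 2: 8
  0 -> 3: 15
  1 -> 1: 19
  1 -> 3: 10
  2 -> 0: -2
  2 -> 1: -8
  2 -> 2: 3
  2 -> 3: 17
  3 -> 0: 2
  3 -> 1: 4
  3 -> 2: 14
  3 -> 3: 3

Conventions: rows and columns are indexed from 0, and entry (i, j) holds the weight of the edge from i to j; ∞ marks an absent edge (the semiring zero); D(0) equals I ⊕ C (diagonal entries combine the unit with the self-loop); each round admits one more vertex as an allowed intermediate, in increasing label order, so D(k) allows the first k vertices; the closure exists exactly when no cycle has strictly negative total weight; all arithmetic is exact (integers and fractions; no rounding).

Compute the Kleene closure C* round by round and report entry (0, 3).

D(0):
  [0, -6, 8, 15]
  [∞, 0, ∞, 10]
  [-2, -8, 0, 17]
  [2, 4, 14, 0]
D(1):
  [0, -6, 8, 15]
  [∞, 0, ∞, 10]
  [-2, -8, 0, 13]
  [2, -4, 10, 0]
D(2):
  [0, -6, 8, 4]
  [∞, 0, ∞, 10]
  [-2, -8, 0, 2]
  [2, -4, 10, 0]
D(3):
  [0, -6, 8, 4]
  [∞, 0, ∞, 10]
  [-2, -8, 0, 2]
  [2, -4, 10, 0]
D(4):
  [0, -6, 8, 4]
  [12, 0, 20, 10]
  [-2, -8, 0, 2]
  [2, -4, 10, 0]
Answer: C*[0][3] = 4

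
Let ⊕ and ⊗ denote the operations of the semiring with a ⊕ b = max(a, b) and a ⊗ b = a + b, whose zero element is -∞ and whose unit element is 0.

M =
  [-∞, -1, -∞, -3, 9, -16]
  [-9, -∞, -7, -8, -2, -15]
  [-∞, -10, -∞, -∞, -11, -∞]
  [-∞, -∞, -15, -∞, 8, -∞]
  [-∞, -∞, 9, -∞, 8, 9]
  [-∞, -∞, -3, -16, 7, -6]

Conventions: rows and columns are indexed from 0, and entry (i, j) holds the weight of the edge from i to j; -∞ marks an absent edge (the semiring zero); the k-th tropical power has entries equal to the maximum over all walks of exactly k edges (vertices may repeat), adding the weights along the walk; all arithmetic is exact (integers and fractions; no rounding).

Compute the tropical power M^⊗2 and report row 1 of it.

M^⊗2:
  [-10, -∞, 18, -9, 17, 18]
  [-∞, -10, 7, -12, 6, 7]
  [-19, -∞, -2, -18, -3, -2]
  [-∞, -25, 17, -∞, 16, 17]
  [-∞, -1, 17, -7, 16, 17]
  [-∞, -13, 16, -22, 15, 16]
Answer: row 1 of M^⊗2 = [-∞, -10, 7, -12, 6, 7]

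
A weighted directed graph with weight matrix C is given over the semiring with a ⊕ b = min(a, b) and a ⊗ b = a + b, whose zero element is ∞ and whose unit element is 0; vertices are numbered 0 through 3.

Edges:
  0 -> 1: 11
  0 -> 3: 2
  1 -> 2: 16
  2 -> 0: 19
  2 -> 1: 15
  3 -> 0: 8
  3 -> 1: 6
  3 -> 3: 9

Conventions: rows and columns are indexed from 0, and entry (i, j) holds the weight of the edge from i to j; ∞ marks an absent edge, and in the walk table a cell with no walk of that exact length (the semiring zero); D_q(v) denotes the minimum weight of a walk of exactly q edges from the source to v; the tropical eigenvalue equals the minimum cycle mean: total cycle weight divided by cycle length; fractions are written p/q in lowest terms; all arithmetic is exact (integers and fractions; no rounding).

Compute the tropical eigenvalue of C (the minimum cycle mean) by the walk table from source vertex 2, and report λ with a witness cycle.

q=0: [∞, ∞, 0, ∞]
q=1: [19, 15, ∞, ∞]
q=2: [∞, 30, 31, 21]
q=3: [29, 27, 46, 30]
q=4: [38, 36, 43, 31]
Optimal cycle mean attained by: cycle 0->3->0, total 2 + 8, length 2.
Answer: λ = 5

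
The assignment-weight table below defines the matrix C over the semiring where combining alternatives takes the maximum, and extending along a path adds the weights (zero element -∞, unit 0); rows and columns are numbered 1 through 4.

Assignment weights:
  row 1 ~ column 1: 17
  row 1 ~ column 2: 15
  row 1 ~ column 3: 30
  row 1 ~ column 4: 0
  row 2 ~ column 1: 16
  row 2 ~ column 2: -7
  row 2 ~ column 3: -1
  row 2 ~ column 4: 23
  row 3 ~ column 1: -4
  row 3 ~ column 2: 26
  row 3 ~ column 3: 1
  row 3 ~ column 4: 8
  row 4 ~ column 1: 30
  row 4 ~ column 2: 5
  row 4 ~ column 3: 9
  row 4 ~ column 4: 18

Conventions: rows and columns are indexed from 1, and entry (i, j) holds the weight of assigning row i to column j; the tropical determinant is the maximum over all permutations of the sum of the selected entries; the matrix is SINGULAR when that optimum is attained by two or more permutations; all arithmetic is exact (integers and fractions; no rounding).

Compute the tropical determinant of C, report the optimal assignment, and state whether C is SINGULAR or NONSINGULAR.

σ = (1, 2, 3, 4): 17 + (-7) + 1 + 18 = 29
σ = (1, 2, 4, 3): 17 + (-7) + 8 + 9 = 27
σ = (1, 3, 2, 4): 17 + (-1) + 26 + 18 = 60
σ = (1, 3, 4, 2): 17 + (-1) + 8 + 5 = 29
σ = (1, 4, 2, 3): 17 + 23 + 26 + 9 = 75
σ = (1, 4, 3, 2): 17 + 23 + 1 + 5 = 46
σ = (2, 1, 3, 4): 15 + 16 + 1 + 18 = 50
σ = (2, 1, 4, 3): 15 + 16 + 8 + 9 = 48
σ = (2, 3, 1, 4): 15 + (-1) + (-4) + 18 = 28
σ = (2, 3, 4, 1): 15 + (-1) + 8 + 30 = 52
σ = (2, 4, 1, 3): 15 + 23 + (-4) + 9 = 43
σ = (2, 4, 3, 1): 15 + 23 + 1 + 30 = 69
σ = (3, 1, 2, 4): 30 + 16 + 26 + 18 = 90
σ = (3, 1, 4, 2): 30 + 16 + 8 + 5 = 59
σ = (3, 2, 1, 4): 30 + (-7) + (-4) + 18 = 37
σ = (3, 2, 4, 1): 30 + (-7) + 8 + 30 = 61
σ = (3, 4, 1, 2): 30 + 23 + (-4) + 5 = 54
σ = (3, 4, 2, 1): 30 + 23 + 26 + 30 = 109
σ = (4, 1, 2, 3): 0 + 16 + 26 + 9 = 51
σ = (4, 1, 3, 2): 0 + 16 + 1 + 5 = 22
σ = (4, 2, 1, 3): 0 + (-7) + (-4) + 9 = -2
σ = (4, 2, 3, 1): 0 + (-7) + 1 + 30 = 24
σ = (4, 3, 1, 2): 0 + (-1) + (-4) + 5 = 0
σ = (4, 3, 2, 1): 0 + (-1) + 26 + 30 = 55
Optimal value attained by: σ = (3, 4, 2, 1).
Answer: det⊕(C) = 109; verdict: NONSINGULAR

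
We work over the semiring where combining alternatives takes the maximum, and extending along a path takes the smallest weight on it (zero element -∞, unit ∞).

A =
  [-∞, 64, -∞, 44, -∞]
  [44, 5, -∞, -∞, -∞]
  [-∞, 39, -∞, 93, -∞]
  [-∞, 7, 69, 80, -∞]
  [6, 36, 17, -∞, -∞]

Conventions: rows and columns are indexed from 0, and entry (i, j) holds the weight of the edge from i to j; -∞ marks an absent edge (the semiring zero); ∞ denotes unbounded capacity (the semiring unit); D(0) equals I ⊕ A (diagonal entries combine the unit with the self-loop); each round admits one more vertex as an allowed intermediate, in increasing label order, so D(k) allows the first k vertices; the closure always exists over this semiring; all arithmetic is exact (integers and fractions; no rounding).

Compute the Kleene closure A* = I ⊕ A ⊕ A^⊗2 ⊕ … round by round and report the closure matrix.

D(0):
  [∞, 64, -∞, 44, -∞]
  [44, ∞, -∞, -∞, -∞]
  [-∞, 39, ∞, 93, -∞]
  [-∞, 7, 69, ∞, -∞]
  [6, 36, 17, -∞, ∞]
D(1):
  [∞, 64, -∞, 44, -∞]
  [44, ∞, -∞, 44, -∞]
  [-∞, 39, ∞, 93, -∞]
  [-∞, 7, 69, ∞, -∞]
  [6, 36, 17, 6, ∞]
D(2):
  [∞, 64, -∞, 44, -∞]
  [44, ∞, -∞, 44, -∞]
  [39, 39, ∞, 93, -∞]
  [7, 7, 69, ∞, -∞]
  [36, 36, 17, 36, ∞]
D(3):
  [∞, 64, -∞, 44, -∞]
  [44, ∞, -∞, 44, -∞]
  [39, 39, ∞, 93, -∞]
  [39, 39, 69, ∞, -∞]
  [36, 36, 17, 36, ∞]
D(4):
  [∞, 64, 44, 44, -∞]
  [44, ∞, 44, 44, -∞]
  [39, 39, ∞, 93, -∞]
  [39, 39, 69, ∞, -∞]
  [36, 36, 36, 36, ∞]
D(5):
  [∞, 64, 44, 44, -∞]
  [44, ∞, 44, 44, -∞]
  [39, 39, ∞, 93, -∞]
  [39, 39, 69, ∞, -∞]
  [36, 36, 36, 36, ∞]
Answer: A* = [[∞, 64, 44, 44, -∞], [44, ∞, 44, 44, -∞], [39, 39, ∞, 93, -∞], [39, 39, 69, ∞, -∞], [36, 36, 36, 36, ∞]]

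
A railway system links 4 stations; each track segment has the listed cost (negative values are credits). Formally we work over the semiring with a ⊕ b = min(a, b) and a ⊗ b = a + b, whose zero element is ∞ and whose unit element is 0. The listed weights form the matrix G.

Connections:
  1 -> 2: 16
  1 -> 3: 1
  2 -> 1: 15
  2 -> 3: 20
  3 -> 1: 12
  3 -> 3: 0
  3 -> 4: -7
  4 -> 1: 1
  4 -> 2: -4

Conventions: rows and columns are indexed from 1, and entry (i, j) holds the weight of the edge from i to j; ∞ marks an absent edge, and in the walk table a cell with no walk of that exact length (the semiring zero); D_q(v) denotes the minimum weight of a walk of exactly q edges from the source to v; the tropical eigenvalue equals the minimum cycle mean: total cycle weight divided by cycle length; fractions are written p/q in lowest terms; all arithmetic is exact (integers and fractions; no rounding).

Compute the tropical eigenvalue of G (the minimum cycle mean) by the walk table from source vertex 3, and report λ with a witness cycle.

q=0: [∞, ∞, 0, ∞]
q=1: [12, ∞, 0, -7]
q=2: [-6, -11, 0, -7]
q=3: [-6, -11, -5, -7]
q=4: [-6, -11, -5, -12]
Optimal cycle mean attained by: cycle 1->3->4->1, total 1 + (-7) + 1, length 3.
Answer: λ = -5/3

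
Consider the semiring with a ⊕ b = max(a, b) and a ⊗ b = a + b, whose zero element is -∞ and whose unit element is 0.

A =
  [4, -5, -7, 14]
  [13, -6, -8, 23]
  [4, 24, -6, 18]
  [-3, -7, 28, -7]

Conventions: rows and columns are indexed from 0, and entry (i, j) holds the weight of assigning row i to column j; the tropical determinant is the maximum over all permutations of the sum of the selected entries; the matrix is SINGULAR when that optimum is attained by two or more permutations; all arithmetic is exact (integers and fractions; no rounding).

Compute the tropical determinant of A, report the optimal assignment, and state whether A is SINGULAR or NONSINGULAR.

σ = (0, 1, 2, 3): 4 + (-6) + (-6) + (-7) = -15
σ = (0, 1, 3, 2): 4 + (-6) + 18 + 28 = 44
σ = (0, 2, 1, 3): 4 + (-8) + 24 + (-7) = 13
σ = (0, 2, 3, 1): 4 + (-8) + 18 + (-7) = 7
σ = (0, 3, 1, 2): 4 + 23 + 24 + 28 = 79
σ = (0, 3, 2, 1): 4 + 23 + (-6) + (-7) = 14
σ = (1, 0, 2, 3): (-5) + 13 + (-6) + (-7) = -5
σ = (1, 0, 3, 2): (-5) + 13 + 18 + 28 = 54
σ = (1, 2, 0, 3): (-5) + (-8) + 4 + (-7) = -16
σ = (1, 2, 3, 0): (-5) + (-8) + 18 + (-3) = 2
σ = (1, 3, 0, 2): (-5) + 23 + 4 + 28 = 50
σ = (1, 3, 2, 0): (-5) + 23 + (-6) + (-3) = 9
σ = (2, 0, 1, 3): (-7) + 13 + 24 + (-7) = 23
σ = (2, 0, 3, 1): (-7) + 13 + 18 + (-7) = 17
σ = (2, 1, 0, 3): (-7) + (-6) + 4 + (-7) = -16
σ = (2, 1, 3, 0): (-7) + (-6) + 18 + (-3) = 2
σ = (2, 3, 0, 1): (-7) + 23 + 4 + (-7) = 13
σ = (2, 3, 1, 0): (-7) + 23 + 24 + (-3) = 37
σ = (3, 0, 1, 2): 14 + 13 + 24 + 28 = 79
σ = (3, 0, 2, 1): 14 + 13 + (-6) + (-7) = 14
σ = (3, 1, 0, 2): 14 + (-6) + 4 + 28 = 40
σ = (3, 1, 2, 0): 14 + (-6) + (-6) + (-3) = -1
σ = (3, 2, 0, 1): 14 + (-8) + 4 + (-7) = 3
σ = (3, 2, 1, 0): 14 + (-8) + 24 + (-3) = 27
Optimal value attained by: σ = (0, 3, 1, 2).
Answer: det⊕(A) = 79; verdict: SINGULAR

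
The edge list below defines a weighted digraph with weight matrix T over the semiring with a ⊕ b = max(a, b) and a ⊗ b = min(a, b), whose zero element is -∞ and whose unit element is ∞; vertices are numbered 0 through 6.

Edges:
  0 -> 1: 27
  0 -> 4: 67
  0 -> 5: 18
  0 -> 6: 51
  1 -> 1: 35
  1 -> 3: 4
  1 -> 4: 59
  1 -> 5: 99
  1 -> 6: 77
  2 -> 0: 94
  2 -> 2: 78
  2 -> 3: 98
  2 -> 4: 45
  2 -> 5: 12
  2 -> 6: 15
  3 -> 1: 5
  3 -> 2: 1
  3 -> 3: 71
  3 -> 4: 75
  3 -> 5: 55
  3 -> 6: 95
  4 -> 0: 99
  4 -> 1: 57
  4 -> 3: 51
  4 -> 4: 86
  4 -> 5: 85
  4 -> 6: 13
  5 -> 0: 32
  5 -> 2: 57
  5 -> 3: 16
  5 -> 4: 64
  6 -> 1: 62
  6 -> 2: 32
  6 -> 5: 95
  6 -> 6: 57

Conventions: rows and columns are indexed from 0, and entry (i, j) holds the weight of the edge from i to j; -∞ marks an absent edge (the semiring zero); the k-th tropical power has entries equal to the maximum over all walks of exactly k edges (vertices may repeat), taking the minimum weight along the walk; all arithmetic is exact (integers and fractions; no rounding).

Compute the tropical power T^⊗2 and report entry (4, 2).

T^⊗2:
  [67, 57, 32, 51, 67, 67, 51]
  [59, 62, 57, 51, 64, 77, 57]
  [78, 45, 78, 78, 75, 55, 95]
  [75, 62, 55, 71, 75, 95, 71]
  [86, 57, 57, 51, 86, 85, 57]
  [64, 57, 57, 57, 64, 64, 32]
  [32, 57, 57, 32, 64, 62, 62]
Key observation: the optimum is the walk 4->5->2, with weight 85 min 57 = 57.
Optimal value attained by: walk 4->5->2.
Answer: (T^⊗2)[4][2] = 57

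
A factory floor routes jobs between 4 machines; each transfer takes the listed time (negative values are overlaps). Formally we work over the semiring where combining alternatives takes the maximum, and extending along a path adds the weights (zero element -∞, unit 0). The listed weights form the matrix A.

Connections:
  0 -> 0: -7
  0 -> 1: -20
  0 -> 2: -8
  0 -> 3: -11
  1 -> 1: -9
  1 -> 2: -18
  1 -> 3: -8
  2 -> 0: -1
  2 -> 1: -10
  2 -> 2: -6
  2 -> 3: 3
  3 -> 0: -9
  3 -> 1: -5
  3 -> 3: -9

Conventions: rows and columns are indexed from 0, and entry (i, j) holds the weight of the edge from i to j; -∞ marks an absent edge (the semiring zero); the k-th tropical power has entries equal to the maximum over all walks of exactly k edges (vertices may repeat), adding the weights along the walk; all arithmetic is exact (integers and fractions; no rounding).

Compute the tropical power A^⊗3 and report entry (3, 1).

A^⊗2:
  [-9, -16, -14, -5]
  [-17, -13, -24, -15]
  [-6, -2, -9, -3]
  [-16, -14, -17, -13]
A^⊗3:
  [-14, -10, -17, -11]
  [-24, -20, -25, -21]
  [-10, -8, -14, -6]
  [-18, -18, -23, -14]
Key observation: the optimum is the walk 3->1->3->1, with weight (-5) + (-8) + (-5) = -18.
Optimal value attained by: walk 3->1->3->1.
Answer: (A^⊗3)[3][1] = -18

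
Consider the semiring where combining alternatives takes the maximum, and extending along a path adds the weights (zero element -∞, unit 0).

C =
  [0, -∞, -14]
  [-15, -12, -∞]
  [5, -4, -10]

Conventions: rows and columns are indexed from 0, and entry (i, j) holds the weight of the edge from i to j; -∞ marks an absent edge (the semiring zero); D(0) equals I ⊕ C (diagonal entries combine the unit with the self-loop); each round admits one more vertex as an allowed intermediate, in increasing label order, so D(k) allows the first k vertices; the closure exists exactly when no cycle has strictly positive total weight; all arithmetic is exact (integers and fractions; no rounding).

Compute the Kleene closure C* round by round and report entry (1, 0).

D(0):
  [0, -∞, -14]
  [-15, 0, -∞]
  [5, -4, 0]
D(1):
  [0, -∞, -14]
  [-15, 0, -29]
  [5, -4, 0]
D(2):
  [0, -∞, -14]
  [-15, 0, -29]
  [5, -4, 0]
D(3):
  [0, -18, -14]
  [-15, 0, -29]
  [5, -4, 0]
Answer: C*[1][0] = -15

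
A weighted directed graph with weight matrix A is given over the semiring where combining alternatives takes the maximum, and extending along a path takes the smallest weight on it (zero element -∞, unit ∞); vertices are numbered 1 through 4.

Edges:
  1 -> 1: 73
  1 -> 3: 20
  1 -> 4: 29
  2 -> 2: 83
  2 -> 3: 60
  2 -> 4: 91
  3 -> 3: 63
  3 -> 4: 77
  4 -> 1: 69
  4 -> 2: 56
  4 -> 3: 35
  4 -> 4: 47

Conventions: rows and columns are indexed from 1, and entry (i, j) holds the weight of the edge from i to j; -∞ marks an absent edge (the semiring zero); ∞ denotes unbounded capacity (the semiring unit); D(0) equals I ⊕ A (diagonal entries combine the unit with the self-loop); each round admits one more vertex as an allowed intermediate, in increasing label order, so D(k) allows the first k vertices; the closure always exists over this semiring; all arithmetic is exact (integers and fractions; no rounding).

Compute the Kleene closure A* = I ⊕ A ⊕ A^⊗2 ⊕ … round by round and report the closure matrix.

D(0):
  [∞, -∞, 20, 29]
  [-∞, ∞, 60, 91]
  [-∞, -∞, ∞, 77]
  [69, 56, 35, ∞]
D(1):
  [∞, -∞, 20, 29]
  [-∞, ∞, 60, 91]
  [-∞, -∞, ∞, 77]
  [69, 56, 35, ∞]
D(2):
  [∞, -∞, 20, 29]
  [-∞, ∞, 60, 91]
  [-∞, -∞, ∞, 77]
  [69, 56, 56, ∞]
D(3):
  [∞, -∞, 20, 29]
  [-∞, ∞, 60, 91]
  [-∞, -∞, ∞, 77]
  [69, 56, 56, ∞]
D(4):
  [∞, 29, 29, 29]
  [69, ∞, 60, 91]
  [69, 56, ∞, 77]
  [69, 56, 56, ∞]
Answer: A* = [[∞, 29, 29, 29], [69, ∞, 60, 91], [69, 56, ∞, 77], [69, 56, 56, ∞]]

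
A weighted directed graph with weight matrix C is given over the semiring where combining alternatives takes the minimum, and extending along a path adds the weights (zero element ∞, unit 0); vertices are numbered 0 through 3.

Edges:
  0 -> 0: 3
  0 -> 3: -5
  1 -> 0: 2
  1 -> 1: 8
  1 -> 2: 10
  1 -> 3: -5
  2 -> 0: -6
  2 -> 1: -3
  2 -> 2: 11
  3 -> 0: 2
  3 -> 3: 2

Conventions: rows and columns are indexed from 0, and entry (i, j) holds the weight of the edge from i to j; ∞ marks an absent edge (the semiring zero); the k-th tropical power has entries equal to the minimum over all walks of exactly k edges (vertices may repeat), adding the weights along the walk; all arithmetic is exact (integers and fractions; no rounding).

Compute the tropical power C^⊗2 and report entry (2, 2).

C^⊗2:
  [-3, ∞, ∞, -3]
  [-3, 7, 18, -3]
  [-3, 5, 7, -11]
  [4, ∞, ∞, -3]
Key observation: the optimum is the walk 2->1->2, with weight (-3) + 10 = 7.
Optimal value attained by: walk 2->1->2.
Answer: (C^⊗2)[2][2] = 7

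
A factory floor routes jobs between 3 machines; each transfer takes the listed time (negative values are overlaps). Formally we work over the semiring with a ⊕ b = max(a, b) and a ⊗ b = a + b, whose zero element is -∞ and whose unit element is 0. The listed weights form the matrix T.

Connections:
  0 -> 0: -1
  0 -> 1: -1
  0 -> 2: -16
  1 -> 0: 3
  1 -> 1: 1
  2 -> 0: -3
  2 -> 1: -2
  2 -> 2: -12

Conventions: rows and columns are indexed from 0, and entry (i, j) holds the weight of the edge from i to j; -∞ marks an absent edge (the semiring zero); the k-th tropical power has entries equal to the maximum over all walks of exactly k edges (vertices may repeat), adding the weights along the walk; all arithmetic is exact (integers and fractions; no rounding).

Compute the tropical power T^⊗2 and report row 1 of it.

T^⊗2:
  [2, 0, -17]
  [4, 2, -13]
  [1, -1, -19]
Answer: row 1 of T^⊗2 = [4, 2, -13]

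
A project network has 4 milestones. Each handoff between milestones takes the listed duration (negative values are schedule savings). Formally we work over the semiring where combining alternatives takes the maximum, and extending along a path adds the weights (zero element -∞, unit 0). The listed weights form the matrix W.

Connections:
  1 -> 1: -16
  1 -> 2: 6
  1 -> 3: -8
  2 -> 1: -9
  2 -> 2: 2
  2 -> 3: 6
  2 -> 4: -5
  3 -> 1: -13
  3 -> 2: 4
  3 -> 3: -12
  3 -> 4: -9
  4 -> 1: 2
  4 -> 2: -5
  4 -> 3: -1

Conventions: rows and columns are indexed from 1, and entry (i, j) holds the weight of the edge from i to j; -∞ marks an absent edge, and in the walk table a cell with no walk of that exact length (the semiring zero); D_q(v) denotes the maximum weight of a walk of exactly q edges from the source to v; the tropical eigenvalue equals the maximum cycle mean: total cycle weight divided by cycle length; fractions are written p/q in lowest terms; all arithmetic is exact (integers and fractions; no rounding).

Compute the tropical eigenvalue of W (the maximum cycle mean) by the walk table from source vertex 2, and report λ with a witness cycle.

q=0: [-∞, 0, -∞, -∞]
q=1: [-9, 2, 6, -5]
q=2: [-3, 10, 8, -3]
q=3: [1, 12, 16, 5]
q=4: [7, 20, 18, 7]
Optimal cycle mean attained by: cycle 2->3->2, total 6 + 4, length 2.
Answer: λ = 5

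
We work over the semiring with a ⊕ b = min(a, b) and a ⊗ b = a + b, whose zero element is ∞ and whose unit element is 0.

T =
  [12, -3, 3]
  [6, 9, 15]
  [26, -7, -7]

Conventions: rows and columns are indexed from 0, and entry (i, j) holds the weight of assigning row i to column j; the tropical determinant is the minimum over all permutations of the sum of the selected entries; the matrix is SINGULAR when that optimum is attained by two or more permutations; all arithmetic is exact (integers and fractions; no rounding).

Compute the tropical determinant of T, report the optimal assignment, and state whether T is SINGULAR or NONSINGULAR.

σ = (0, 1, 2): 12 + 9 + (-7) = 14
σ = (0, 2, 1): 12 + 15 + (-7) = 20
σ = (1, 0, 2): (-3) + 6 + (-7) = -4
σ = (1, 2, 0): (-3) + 15 + 26 = 38
σ = (2, 0, 1): 3 + 6 + (-7) = 2
σ = (2, 1, 0): 3 + 9 + 26 = 38
Optimal value attained by: σ = (1, 0, 2).
Answer: det⊕(T) = -4; verdict: NONSINGULAR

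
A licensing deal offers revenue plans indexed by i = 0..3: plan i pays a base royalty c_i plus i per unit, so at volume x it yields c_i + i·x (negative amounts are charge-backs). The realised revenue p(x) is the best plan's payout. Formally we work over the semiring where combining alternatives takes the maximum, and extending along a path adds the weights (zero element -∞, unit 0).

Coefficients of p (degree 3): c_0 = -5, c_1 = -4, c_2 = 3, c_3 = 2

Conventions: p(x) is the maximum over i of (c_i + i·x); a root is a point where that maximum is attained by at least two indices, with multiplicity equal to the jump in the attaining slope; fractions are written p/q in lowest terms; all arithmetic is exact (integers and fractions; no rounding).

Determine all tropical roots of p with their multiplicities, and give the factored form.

hull edge (i=0, c=-5) to (i=2, c=3): slope 4, span 2
hull edge (i=2, c=3) to (i=3, c=2): slope -1, span 1
Factored form: p(x) = 2 ⊗ (x ⊕ (-4)) ⊗ (x ⊕ (-4)) ⊗ (x ⊕ 1)
Answer: roots = -4 (mult 2), 1 (mult 1)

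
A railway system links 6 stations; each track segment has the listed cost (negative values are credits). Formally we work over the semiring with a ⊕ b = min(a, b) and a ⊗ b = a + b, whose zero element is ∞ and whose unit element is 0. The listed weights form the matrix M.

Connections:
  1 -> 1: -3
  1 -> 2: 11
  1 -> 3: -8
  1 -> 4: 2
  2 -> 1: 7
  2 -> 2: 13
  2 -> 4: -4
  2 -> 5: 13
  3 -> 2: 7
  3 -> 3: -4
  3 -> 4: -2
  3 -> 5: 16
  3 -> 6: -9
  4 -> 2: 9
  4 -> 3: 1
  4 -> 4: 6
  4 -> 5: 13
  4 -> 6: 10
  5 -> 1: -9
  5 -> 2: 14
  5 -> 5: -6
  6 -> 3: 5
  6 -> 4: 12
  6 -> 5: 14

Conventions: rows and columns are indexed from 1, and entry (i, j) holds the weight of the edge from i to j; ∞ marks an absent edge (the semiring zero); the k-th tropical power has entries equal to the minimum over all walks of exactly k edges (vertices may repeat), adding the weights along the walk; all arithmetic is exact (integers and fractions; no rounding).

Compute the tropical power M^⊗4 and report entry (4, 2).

M^⊗2:
  [-6, -1, -12, -10, 8, -17]
  [4, 5, -3, 2, 7, 6]
  [7, 3, -8, -6, 5, -13]
  [4, 8, -3, -1, 7, -8]
  [-15, 2, -17, -7, -12, ∞]
  [5, 12, 1, 3, 8, -4]
M^⊗3:
  [-9, -5, -16, -14, -3, -21]
  [-2, 4, -7, -5, 1, -12]
  [-4, -1, -12, -10, -1, -17]
  [-2, 4, -7, -5, 1, -12]
  [-21, -10, -23, -19, -18, -26]
  [-1, 8, -3, -1, 2, -8]
M^⊗4:
  [-12, -9, -20, -18, -9, -25]
  [-8, 0, -11, -9, -5, -16]
  [-10, -5, -16, -14, -7, -21]
  [-8, 0, -11, -9, -5, -16]
  [-27, -16, -29, -25, -24, -32]
  [-7, 4, -9, -5, -4, -12]
Key observation: the optimum is the walk 4->3->3->3->2, with weight 1 + (-4) + (-4) + 7 = 0.
Optimal value attained by: walk 4->3->3->3->2.
Answer: (M^⊗4)[4][2] = 0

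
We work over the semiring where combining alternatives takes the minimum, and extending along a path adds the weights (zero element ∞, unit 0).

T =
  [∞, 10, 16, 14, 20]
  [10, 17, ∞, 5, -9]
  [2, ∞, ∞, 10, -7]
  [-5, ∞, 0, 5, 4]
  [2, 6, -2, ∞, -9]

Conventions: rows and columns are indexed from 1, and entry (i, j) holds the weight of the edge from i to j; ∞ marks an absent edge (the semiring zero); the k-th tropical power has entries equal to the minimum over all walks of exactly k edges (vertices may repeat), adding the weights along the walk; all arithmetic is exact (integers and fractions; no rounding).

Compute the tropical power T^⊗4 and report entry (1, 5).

T^⊗2:
  [9, 26, 14, 15, 1]
  [-7, -3, -11, 10, -18]
  [-5, -1, -9, 15, -16]
  [0, 5, 2, 9, -7]
  [-7, -3, -11, 8, -18]
T^⊗3:
  [3, 7, -1, 20, -8]
  [-16, -12, -20, -1, -27]
  [-14, -10, -18, 1, -25]
  [-5, -1, -9, 10, -16]
  [-16, -12, -20, -1, -27]
T^⊗4:
  [-6, -2, -10, 9, -17]
  [-25, -21, -29, -10, -36]
  [-23, -19, -27, -8, -34]
  [-14, -10, -18, 1, -25]
  [-25, -21, -29, -10, -36]
Key observation: the optimum is the walk 1->2->5->5->5, with weight 10 + (-9) + (-9) + (-9) = -17.
Optimal value attained by: walk 1->2->5->5->5.
Answer: (T^⊗4)[1][5] = -17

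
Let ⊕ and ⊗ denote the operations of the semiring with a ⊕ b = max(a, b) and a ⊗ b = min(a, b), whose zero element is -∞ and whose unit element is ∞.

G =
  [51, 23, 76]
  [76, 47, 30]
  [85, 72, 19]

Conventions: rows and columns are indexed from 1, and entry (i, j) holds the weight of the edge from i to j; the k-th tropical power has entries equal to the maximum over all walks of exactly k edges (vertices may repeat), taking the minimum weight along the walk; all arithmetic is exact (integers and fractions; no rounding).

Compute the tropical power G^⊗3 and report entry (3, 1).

G^⊗2:
  [76, 72, 51]
  [51, 47, 76]
  [72, 47, 76]
G^⊗3:
  [72, 51, 76]
  [76, 72, 51]
  [76, 72, 72]
Key observation: the optimum is the walk 3->1->3->1, with weight 85 min 76 min 85 = 76.
Optimal value attained by: walk 3->1->3->1.
Answer: (G^⊗3)[3][1] = 76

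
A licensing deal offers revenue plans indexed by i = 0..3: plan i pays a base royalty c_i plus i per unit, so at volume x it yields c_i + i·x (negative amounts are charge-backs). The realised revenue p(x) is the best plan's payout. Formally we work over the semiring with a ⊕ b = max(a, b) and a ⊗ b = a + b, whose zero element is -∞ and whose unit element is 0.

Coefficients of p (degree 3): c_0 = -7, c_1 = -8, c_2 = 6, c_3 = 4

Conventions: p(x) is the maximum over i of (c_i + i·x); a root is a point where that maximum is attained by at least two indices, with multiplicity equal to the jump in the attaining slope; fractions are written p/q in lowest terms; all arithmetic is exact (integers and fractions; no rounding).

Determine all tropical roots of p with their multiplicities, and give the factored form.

hull edge (i=0, c=-7) to (i=2, c=6): slope 13/2, span 2
hull edge (i=2, c=6) to (i=3, c=4): slope -2, span 1
Factored form: p(x) = 4 ⊗ (x ⊕ (-13/2)) ⊗ (x ⊕ (-13/2)) ⊗ (x ⊕ 2)
Answer: roots = -13/2 (mult 2), 2 (mult 1)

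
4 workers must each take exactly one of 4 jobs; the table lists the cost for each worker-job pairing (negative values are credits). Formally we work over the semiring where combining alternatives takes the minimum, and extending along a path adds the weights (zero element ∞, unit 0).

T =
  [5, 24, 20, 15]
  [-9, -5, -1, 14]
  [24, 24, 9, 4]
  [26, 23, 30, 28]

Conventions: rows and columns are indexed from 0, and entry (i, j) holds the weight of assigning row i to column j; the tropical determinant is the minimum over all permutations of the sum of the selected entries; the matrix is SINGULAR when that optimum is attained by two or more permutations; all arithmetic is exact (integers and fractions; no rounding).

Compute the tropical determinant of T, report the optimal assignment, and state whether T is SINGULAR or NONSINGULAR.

σ = (0, 1, 2, 3): 5 + (-5) + 9 + 28 = 37
σ = (0, 1, 3, 2): 5 + (-5) + 4 + 30 = 34
σ = (0, 2, 1, 3): 5 + (-1) + 24 + 28 = 56
σ = (0, 2, 3, 1): 5 + (-1) + 4 + 23 = 31
σ = (0, 3, 1, 2): 5 + 14 + 24 + 30 = 73
σ = (0, 3, 2, 1): 5 + 14 + 9 + 23 = 51
σ = (1, 0, 2, 3): 24 + (-9) + 9 + 28 = 52
σ = (1, 0, 3, 2): 24 + (-9) + 4 + 30 = 49
σ = (1, 2, 0, 3): 24 + (-1) + 24 + 28 = 75
σ = (1, 2, 3, 0): 24 + (-1) + 4 + 26 = 53
σ = (1, 3, 0, 2): 24 + 14 + 24 + 30 = 92
σ = (1, 3, 2, 0): 24 + 14 + 9 + 26 = 73
σ = (2, 0, 1, 3): 20 + (-9) + 24 + 28 = 63
σ = (2, 0, 3, 1): 20 + (-9) + 4 + 23 = 38
σ = (2, 1, 0, 3): 20 + (-5) + 24 + 28 = 67
σ = (2, 1, 3, 0): 20 + (-5) + 4 + 26 = 45
σ = (2, 3, 0, 1): 20 + 14 + 24 + 23 = 81
σ = (2, 3, 1, 0): 20 + 14 + 24 + 26 = 84
σ = (3, 0, 1, 2): 15 + (-9) + 24 + 30 = 60
σ = (3, 0, 2, 1): 15 + (-9) + 9 + 23 = 38
σ = (3, 1, 0, 2): 15 + (-5) + 24 + 30 = 64
σ = (3, 1, 2, 0): 15 + (-5) + 9 + 26 = 45
σ = (3, 2, 0, 1): 15 + (-1) + 24 + 23 = 61
σ = (3, 2, 1, 0): 15 + (-1) + 24 + 26 = 64
Optimal value attained by: σ = (0, 2, 3, 1).
Answer: det⊕(T) = 31; verdict: NONSINGULAR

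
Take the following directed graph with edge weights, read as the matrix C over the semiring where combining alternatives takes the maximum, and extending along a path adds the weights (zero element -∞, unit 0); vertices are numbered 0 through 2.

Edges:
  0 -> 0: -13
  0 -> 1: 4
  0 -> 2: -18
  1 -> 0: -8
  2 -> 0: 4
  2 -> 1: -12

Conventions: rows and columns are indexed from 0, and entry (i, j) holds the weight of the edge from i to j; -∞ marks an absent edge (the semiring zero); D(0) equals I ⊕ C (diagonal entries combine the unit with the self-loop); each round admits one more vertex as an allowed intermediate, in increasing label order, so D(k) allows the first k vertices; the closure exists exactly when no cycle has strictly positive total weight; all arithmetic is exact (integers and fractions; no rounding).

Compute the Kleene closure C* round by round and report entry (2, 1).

D(0):
  [0, 4, -18]
  [-8, 0, -∞]
  [4, -12, 0]
D(1):
  [0, 4, -18]
  [-8, 0, -26]
  [4, 8, 0]
D(2):
  [0, 4, -18]
  [-8, 0, -26]
  [4, 8, 0]
D(3):
  [0, 4, -18]
  [-8, 0, -26]
  [4, 8, 0]
Answer: C*[2][1] = 8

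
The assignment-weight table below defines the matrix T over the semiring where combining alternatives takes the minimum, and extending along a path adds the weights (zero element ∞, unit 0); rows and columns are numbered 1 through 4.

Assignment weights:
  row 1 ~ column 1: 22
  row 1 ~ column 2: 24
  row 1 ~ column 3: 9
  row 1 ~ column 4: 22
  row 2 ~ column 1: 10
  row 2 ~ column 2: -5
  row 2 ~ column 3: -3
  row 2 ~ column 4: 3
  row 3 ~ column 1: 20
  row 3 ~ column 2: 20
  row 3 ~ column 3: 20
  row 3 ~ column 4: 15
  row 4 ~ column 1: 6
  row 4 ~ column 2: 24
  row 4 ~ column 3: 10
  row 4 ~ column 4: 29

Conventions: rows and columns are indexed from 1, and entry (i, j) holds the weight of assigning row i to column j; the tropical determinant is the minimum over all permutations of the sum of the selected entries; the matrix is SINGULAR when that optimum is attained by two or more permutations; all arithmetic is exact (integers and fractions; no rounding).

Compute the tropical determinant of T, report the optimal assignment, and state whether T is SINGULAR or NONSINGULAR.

σ = (1, 2, 3, 4): 22 + (-5) + 20 + 29 = 66
σ = (1, 2, 4, 3): 22 + (-5) + 15 + 10 = 42
σ = (1, 3, 2, 4): 22 + (-3) + 20 + 29 = 68
σ = (1, 3, 4, 2): 22 + (-3) + 15 + 24 = 58
σ = (1, 4, 2, 3): 22 + 3 + 20 + 10 = 55
σ = (1, 4, 3, 2): 22 + 3 + 20 + 24 = 69
σ = (2, 1, 3, 4): 24 + 10 + 20 + 29 = 83
σ = (2, 1, 4, 3): 24 + 10 + 15 + 10 = 59
σ = (2, 3, 1, 4): 24 + (-3) + 20 + 29 = 70
σ = (2, 3, 4, 1): 24 + (-3) + 15 + 6 = 42
σ = (2, 4, 1, 3): 24 + 3 + 20 + 10 = 57
σ = (2, 4, 3, 1): 24 + 3 + 20 + 6 = 53
σ = (3, 1, 2, 4): 9 + 10 + 20 + 29 = 68
σ = (3, 1, 4, 2): 9 + 10 + 15 + 24 = 58
σ = (3, 2, 1, 4): 9 + (-5) + 20 + 29 = 53
σ = (3, 2, 4, 1): 9 + (-5) + 15 + 6 = 25
σ = (3, 4, 1, 2): 9 + 3 + 20 + 24 = 56
σ = (3, 4, 2, 1): 9 + 3 + 20 + 6 = 38
σ = (4, 1, 2, 3): 22 + 10 + 20 + 10 = 62
σ = (4, 1, 3, 2): 22 + 10 + 20 + 24 = 76
σ = (4, 2, 1, 3): 22 + (-5) + 20 + 10 = 47
σ = (4, 2, 3, 1): 22 + (-5) + 20 + 6 = 43
σ = (4, 3, 1, 2): 22 + (-3) + 20 + 24 = 63
σ = (4, 3, 2, 1): 22 + (-3) + 20 + 6 = 45
Optimal value attained by: σ = (3, 2, 4, 1).
Answer: det⊕(T) = 25; verdict: NONSINGULAR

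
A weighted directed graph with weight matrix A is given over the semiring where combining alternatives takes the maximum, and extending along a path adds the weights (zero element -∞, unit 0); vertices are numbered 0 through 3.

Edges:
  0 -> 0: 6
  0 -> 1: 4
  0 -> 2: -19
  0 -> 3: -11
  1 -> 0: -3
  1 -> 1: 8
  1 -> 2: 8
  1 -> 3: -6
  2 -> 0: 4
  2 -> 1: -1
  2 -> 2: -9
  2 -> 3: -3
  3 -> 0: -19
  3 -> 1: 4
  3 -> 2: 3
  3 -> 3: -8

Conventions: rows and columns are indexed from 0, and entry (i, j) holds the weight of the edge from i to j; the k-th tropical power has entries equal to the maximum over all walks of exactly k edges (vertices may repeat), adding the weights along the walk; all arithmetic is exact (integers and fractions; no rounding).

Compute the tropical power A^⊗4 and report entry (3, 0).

A^⊗2:
  [12, 12, 12, -2]
  [12, 16, 16, 5]
  [10, 8, 7, -7]
  [7, 12, 12, 0]
A^⊗3:
  [18, 20, 20, 9]
  [20, 24, 24, 13]
  [16, 16, 16, 4]
  [16, 20, 20, 9]
A^⊗4:
  [24, 28, 28, 17]
  [28, 32, 32, 21]
  [22, 24, 24, 13]
  [24, 28, 28, 17]
Key observation: the optimum is the walk 3->1->1->2->0, with weight 4 + 8 + 8 + 4 = 24.
Optimal value attained by: walk 3->1->1->2->0.
Answer: (A^⊗4)[3][0] = 24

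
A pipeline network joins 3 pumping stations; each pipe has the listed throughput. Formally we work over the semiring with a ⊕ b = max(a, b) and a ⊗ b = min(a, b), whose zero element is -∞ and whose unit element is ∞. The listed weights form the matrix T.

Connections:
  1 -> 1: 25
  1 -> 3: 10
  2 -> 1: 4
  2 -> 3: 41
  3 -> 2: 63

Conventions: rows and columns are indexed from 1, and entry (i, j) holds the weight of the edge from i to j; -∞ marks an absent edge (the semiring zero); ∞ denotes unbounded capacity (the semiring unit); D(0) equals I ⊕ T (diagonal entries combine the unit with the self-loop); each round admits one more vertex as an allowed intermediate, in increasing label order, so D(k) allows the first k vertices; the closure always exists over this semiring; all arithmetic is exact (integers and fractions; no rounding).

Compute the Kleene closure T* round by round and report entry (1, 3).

D(0):
  [∞, -∞, 10]
  [4, ∞, 41]
  [-∞, 63, ∞]
D(1):
  [∞, -∞, 10]
  [4, ∞, 41]
  [-∞, 63, ∞]
D(2):
  [∞, -∞, 10]
  [4, ∞, 41]
  [4, 63, ∞]
D(3):
  [∞, 10, 10]
  [4, ∞, 41]
  [4, 63, ∞]
Answer: T*[1][3] = 10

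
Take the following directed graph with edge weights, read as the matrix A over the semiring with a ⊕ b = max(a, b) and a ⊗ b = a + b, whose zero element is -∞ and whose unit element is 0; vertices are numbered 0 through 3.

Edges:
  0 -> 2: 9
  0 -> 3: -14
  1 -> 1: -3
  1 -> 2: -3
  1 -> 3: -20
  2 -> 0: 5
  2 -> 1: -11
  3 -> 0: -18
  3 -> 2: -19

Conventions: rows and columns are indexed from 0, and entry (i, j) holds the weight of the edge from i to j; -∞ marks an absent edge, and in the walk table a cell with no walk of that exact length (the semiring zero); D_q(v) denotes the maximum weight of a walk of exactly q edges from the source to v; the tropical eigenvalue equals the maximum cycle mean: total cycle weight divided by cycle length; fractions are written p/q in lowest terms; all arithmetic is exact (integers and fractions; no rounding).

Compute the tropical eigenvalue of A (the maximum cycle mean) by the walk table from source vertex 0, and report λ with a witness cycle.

q=0: [0, -∞, -∞, -∞]
q=1: [-∞, -∞, 9, -14]
q=2: [14, -2, -33, -∞]
q=3: [-28, -5, 23, 0]
q=4: [28, 12, -8, -25]
Optimal cycle mean attained by: cycle 0->2->0, total 9 + 5, length 2.
Answer: λ = 7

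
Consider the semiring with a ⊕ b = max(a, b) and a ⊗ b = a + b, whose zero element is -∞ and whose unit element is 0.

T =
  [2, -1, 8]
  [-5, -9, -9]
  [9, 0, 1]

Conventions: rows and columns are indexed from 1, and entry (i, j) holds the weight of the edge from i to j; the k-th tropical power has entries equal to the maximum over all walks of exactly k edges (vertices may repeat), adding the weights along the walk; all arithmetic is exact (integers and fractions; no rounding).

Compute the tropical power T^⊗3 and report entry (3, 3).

T^⊗2:
  [17, 8, 10]
  [0, -6, 3]
  [11, 8, 17]
T^⊗3:
  [19, 16, 25]
  [12, 3, 8]
  [26, 17, 19]
Key observation: the optimum is the walk 3->1->1->3, with weight 9 + 2 + 8 = 19.
Optimal value attained by: walk 3->1->1->3.
Answer: (T^⊗3)[3][3] = 19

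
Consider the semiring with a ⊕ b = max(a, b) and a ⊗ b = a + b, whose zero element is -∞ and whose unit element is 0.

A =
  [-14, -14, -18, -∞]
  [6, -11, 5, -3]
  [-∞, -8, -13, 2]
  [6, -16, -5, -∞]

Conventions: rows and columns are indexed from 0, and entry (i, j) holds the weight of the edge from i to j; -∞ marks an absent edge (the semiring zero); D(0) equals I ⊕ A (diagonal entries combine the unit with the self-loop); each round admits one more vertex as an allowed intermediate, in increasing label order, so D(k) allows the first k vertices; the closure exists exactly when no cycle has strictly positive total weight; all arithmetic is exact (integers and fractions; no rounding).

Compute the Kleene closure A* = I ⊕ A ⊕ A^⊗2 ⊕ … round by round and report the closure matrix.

D(0):
  [0, -14, -18, -∞]
  [6, 0, 5, -3]
  [-∞, -8, 0, 2]
  [6, -16, -5, 0]
D(1):
  [0, -14, -18, -∞]
  [6, 0, 5, -3]
  [-∞, -8, 0, 2]
  [6, -8, -5, 0]
D(2):
  [0, -14, -9, -17]
  [6, 0, 5, -3]
  [-2, -8, 0, 2]
  [6, -8, -3, 0]
D(3):
  [0, -14, -9, -7]
  [6, 0, 5, 7]
  [-2, -8, 0, 2]
  [6, -8, -3, 0]
D(4):
  [0, -14, -9, -7]
  [13, 0, 5, 7]
  [8, -6, 0, 2]
  [6, -8, -3, 0]
Answer: A* = [[0, -14, -9, -7], [13, 0, 5, 7], [8, -6, 0, 2], [6, -8, -3, 0]]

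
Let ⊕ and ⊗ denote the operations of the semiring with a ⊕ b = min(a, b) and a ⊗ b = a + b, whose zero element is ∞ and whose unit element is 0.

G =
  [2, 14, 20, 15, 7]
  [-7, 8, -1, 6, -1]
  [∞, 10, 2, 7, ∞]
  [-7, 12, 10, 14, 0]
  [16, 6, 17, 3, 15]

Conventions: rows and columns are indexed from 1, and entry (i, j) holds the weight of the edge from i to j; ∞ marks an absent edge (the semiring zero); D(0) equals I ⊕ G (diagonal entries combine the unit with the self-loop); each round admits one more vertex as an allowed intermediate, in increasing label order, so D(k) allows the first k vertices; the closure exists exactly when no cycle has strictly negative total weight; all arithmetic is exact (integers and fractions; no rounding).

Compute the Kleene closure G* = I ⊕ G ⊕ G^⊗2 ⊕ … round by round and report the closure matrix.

D(0):
  [0, 14, 20, 15, 7]
  [-7, 0, -1, 6, -1]
  [∞, 10, 0, 7, ∞]
  [-7, 12, 10, 0, 0]
  [16, 6, 17, 3, 0]
D(1):
  [0, 14, 20, 15, 7]
  [-7, 0, -1, 6, -1]
  [∞, 10, 0, 7, ∞]
  [-7, 7, 10, 0, 0]
  [16, 6, 17, 3, 0]
D(2):
  [0, 14, 13, 15, 7]
  [-7, 0, -1, 6, -1]
  [3, 10, 0, 7, 9]
  [-7, 7, 6, 0, 0]
  [-1, 6, 5, 3, 0]
D(3):
  [0, 14, 13, 15, 7]
  [-7, 0, -1, 6, -1]
  [3, 10, 0, 7, 9]
  [-7, 7, 6, 0, 0]
  [-1, 6, 5, 3, 0]
D(4):
  [0, 14, 13, 15, 7]
  [-7, 0, -1, 6, -1]
  [0, 10, 0, 7, 7]
  [-7, 7, 6, 0, 0]
  [-4, 6, 5, 3, 0]
D(5):
  [0, 13, 12, 10, 7]
  [-7, 0, -1, 2, -1]
  [0, 10, 0, 7, 7]
  [-7, 6, 5, 0, 0]
  [-4, 6, 5, 3, 0]
Answer: G* = [[0, 13, 12, 10, 7], [-7, 0, -1, 2, -1], [0, 10, 0, 7, 7], [-7, 6, 5, 0, 0], [-4, 6, 5, 3, 0]]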